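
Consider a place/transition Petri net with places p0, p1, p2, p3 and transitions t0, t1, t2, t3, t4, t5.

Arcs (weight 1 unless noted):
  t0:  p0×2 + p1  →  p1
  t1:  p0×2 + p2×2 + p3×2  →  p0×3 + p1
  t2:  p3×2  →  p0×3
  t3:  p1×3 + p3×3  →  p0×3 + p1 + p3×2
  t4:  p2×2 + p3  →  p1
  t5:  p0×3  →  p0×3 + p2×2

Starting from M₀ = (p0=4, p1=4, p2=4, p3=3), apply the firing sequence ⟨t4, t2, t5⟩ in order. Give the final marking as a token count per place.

step 1: fire t4:  (p0=4, p1=4, p2=4, p3=3) → (p0=4, p1=5, p2=2, p3=2)
step 2: fire t2:  (p0=4, p1=5, p2=2, p3=2) → (p0=7, p1=5, p2=2, p3=0)
step 3: fire t5:  (p0=7, p1=5, p2=2, p3=0) → (p0=7, p1=5, p2=4, p3=0)

(p0=7, p1=5, p2=4, p3=0)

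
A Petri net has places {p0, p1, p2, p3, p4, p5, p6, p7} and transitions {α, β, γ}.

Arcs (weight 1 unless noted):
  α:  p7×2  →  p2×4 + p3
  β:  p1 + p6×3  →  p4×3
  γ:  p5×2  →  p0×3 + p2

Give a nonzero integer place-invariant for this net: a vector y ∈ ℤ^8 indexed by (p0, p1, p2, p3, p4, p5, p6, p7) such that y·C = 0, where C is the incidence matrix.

Incidence matrix C (rows=places, cols=transitions):
        α    β    γ
   p0   0    0    3
   p1   0   -1    0
   p2   4    0    1
   p3   1    0    0
   p4   0    3    0
   p5   0    0   -2
   p6   0   -3    0
   p7  -2    0    0

Candidate y = [1, 0, -3, 12, 0, 0, 0, 0]; check y·C column-wise:
  col α: 1·0 + -3·4 + 12·1 + 0·-2 = 0
  col β: 1·0 + 0·-1 + -3·0 + 12·0 + 0·3 + 0·-3 = 0
  col γ: 1·3 + -3·1 + 12·0 + 0·-2 = 0

y = (p0:1, p1:0, p2:-3, p3:12, p4:0, p5:0, p6:0, p7:0)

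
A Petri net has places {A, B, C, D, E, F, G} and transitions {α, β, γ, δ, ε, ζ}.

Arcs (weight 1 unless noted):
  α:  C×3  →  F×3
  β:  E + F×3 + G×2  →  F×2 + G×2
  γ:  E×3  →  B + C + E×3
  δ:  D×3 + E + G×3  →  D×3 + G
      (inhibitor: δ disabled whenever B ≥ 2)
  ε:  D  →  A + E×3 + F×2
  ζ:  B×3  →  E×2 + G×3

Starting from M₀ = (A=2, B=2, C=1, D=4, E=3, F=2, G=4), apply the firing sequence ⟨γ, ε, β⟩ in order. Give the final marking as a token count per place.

step 1: fire γ:  (A=2, B=2, C=1, D=4, E=3, F=2, G=4) → (A=2, B=3, C=2, D=4, E=3, F=2, G=4)
step 2: fire ε:  (A=2, B=3, C=2, D=4, E=3, F=2, G=4) → (A=3, B=3, C=2, D=3, E=6, F=4, G=4)
step 3: fire β:  (A=3, B=3, C=2, D=3, E=6, F=4, G=4) → (A=3, B=3, C=2, D=3, E=5, F=3, G=4)

(A=3, B=3, C=2, D=3, E=5, F=3, G=4)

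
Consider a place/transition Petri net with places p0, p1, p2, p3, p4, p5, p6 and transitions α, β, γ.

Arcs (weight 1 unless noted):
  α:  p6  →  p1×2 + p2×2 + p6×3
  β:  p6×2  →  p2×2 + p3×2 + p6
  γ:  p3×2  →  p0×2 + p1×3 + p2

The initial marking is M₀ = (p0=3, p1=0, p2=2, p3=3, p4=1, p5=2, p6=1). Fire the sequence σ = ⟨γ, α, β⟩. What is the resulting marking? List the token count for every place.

(p0=5, p1=5, p2=7, p3=3, p4=1, p5=2, p6=2)

step 1: fire γ:  (p0=3, p1=0, p2=2, p3=3, p4=1, p5=2, p6=1) → (p0=5, p1=3, p2=3, p3=1, p4=1, p5=2, p6=1)
step 2: fire α:  (p0=5, p1=3, p2=3, p3=1, p4=1, p5=2, p6=1) → (p0=5, p1=5, p2=5, p3=1, p4=1, p5=2, p6=3)
step 3: fire β:  (p0=5, p1=5, p2=5, p3=1, p4=1, p5=2, p6=3) → (p0=5, p1=5, p2=7, p3=3, p4=1, p5=2, p6=2)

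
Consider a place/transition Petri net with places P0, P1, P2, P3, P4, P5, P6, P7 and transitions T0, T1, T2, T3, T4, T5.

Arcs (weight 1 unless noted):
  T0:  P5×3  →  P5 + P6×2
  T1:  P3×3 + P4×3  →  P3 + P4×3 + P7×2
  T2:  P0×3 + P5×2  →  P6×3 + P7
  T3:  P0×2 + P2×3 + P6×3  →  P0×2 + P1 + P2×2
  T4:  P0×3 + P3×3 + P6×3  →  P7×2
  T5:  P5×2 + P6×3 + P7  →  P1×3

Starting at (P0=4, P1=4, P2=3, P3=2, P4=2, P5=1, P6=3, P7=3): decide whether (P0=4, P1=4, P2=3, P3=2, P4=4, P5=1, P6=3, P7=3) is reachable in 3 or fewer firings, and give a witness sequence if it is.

depth 0: 1 marking
depth 1: 2 markings reached so far
depth 2: 2 markings reached so far
(frontier empty at depth 2; search complete)
target is not among the 2 markings reachable within 3 steps

NO — not reachable within 3 firings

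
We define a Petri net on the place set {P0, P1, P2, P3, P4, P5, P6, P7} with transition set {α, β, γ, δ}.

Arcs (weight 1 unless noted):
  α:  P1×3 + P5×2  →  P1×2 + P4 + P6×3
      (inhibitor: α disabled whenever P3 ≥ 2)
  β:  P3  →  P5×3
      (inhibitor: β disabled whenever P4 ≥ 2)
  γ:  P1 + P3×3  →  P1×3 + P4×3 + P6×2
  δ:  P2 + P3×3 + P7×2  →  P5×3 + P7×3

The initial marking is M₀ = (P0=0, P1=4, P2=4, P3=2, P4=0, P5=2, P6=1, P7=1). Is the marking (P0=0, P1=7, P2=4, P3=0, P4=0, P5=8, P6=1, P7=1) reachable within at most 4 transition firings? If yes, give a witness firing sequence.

depth 0: 1 marking
depth 1: 2 markings reached so far
depth 2: 4 markings reached so far
depth 3: 6 markings reached so far
depth 4: 7 markings reached so far
target is not among the 7 markings reachable within 4 steps

NO — not reachable within 4 firings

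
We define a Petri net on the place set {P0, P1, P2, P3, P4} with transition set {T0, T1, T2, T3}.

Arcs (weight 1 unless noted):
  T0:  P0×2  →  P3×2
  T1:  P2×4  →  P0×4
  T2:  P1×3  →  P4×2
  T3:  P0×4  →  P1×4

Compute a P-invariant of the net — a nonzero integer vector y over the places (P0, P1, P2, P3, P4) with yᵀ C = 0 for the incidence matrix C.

y = (P0:2, P1:2, P2:2, P3:2, P4:3)

Incidence matrix C (rows=places, cols=transitions):
       T0   T1   T2   T3
   P0  -2    4    0   -4
   P1   0    0   -3    4
   P2   0   -4    0    0
   P3   2    0    0    0
   P4   0    0    2    0

Candidate y = [2, 2, 2, 2, 3]; check y·C column-wise:
  col T0: 2·-2 + 2·0 + 2·0 + 2·2 + 3·0 = 0
  col T1: 2·4 + 2·0 + 2·-4 + 2·0 + 3·0 = 0
  col T2: 2·0 + 2·-3 + 2·0 + 2·0 + 3·2 = 0
  col T3: 2·-4 + 2·4 + 2·0 + 2·0 + 3·0 = 0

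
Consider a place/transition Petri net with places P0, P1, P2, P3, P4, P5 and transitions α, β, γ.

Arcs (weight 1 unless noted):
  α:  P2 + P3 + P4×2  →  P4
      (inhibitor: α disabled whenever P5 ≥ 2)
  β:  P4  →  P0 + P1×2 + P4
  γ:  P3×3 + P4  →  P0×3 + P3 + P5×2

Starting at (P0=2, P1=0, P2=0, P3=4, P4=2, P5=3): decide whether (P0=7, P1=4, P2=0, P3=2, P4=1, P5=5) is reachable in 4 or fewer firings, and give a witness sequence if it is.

YES — reachable via ⟨β, β, γ⟩ (3 firings)

step 1: fire β:  (P0=2, P1=0, P2=0, P3=4, P4=2, P5=3) → (P0=3, P1=2, P2=0, P3=4, P4=2, P5=3)
step 2: fire β:  (P0=3, P1=2, P2=0, P3=4, P4=2, P5=3) → (P0=4, P1=4, P2=0, P3=4, P4=2, P5=3)
step 3: fire γ:  (P0=4, P1=4, P2=0, P3=4, P4=2, P5=3) → (P0=7, P1=4, P2=0, P3=2, P4=1, P5=5)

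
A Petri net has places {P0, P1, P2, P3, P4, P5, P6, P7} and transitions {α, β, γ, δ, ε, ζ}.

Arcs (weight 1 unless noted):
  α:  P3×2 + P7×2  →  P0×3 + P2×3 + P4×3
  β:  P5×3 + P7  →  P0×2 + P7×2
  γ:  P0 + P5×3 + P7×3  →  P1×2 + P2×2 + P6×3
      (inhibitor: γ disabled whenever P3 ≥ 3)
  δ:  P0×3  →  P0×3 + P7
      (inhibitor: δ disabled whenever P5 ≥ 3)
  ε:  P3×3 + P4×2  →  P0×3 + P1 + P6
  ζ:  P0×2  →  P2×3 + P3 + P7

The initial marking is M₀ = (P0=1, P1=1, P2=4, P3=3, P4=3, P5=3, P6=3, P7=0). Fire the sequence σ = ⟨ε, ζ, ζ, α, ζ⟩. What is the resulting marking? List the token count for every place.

(P0=1, P1=2, P2=16, P3=1, P4=4, P5=3, P6=4, P7=1)

step 1: fire ε:  (P0=1, P1=1, P2=4, P3=3, P4=3, P5=3, P6=3, P7=0) → (P0=4, P1=2, P2=4, P3=0, P4=1, P5=3, P6=4, P7=0)
step 2: fire ζ:  (P0=4, P1=2, P2=4, P3=0, P4=1, P5=3, P6=4, P7=0) → (P0=2, P1=2, P2=7, P3=1, P4=1, P5=3, P6=4, P7=1)
step 3: fire ζ:  (P0=2, P1=2, P2=7, P3=1, P4=1, P5=3, P6=4, P7=1) → (P0=0, P1=2, P2=10, P3=2, P4=1, P5=3, P6=4, P7=2)
step 4: fire α:  (P0=0, P1=2, P2=10, P3=2, P4=1, P5=3, P6=4, P7=2) → (P0=3, P1=2, P2=13, P3=0, P4=4, P5=3, P6=4, P7=0)
step 5: fire ζ:  (P0=3, P1=2, P2=13, P3=0, P4=4, P5=3, P6=4, P7=0) → (P0=1, P1=2, P2=16, P3=1, P4=4, P5=3, P6=4, P7=1)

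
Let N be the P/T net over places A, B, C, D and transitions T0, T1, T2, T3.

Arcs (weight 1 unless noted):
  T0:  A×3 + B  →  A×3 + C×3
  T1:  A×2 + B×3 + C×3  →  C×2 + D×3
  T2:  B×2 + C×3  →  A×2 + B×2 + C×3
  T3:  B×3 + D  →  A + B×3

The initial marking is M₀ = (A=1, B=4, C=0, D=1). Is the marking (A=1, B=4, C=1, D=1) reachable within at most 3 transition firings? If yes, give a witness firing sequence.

depth 0: 1 marking
depth 1: 2 markings reached so far
depth 2: 2 markings reached so far
(frontier empty at depth 2; search complete)
target is not among the 2 markings reachable within 3 steps

NO — not reachable within 3 firings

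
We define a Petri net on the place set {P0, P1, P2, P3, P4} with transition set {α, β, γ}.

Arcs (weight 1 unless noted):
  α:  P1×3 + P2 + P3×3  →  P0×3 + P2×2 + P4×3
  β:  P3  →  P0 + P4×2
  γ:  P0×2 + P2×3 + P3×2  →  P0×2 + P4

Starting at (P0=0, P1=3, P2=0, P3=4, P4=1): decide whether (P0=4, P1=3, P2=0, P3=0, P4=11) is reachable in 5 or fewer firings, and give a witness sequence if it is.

depth 0: 1 marking
depth 1: 2 markings reached so far
depth 2: 3 markings reached so far
depth 3: 4 markings reached so far
depth 4: 5 markings reached so far
depth 5: 5 markings reached so far
(frontier empty at depth 5; search complete)
target is not among the 5 markings reachable within 5 steps

NO — not reachable within 5 firings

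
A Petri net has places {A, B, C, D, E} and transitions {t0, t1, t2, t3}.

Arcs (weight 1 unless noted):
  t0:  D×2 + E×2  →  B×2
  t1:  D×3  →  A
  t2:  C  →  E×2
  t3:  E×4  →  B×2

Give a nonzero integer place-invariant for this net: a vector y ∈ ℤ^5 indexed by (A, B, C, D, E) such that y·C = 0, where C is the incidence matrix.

y = (A:3, B:2, C:2, D:1, E:1)

Incidence matrix C (rows=places, cols=transitions):
       t0   t1   t2   t3
    A   0    1    0    0
    B   2    0    0    2
    C   0    0   -1    0
    D  -2   -3    0    0
    E  -2    0    2   -4

Candidate y = [3, 2, 2, 1, 1]; check y·C column-wise:
  col t0: 3·0 + 2·2 + 2·0 + 1·-2 + 1·-2 = 0
  col t1: 3·1 + 2·0 + 2·0 + 1·-3 + 1·0 = 0
  col t2: 3·0 + 2·0 + 2·-1 + 1·0 + 1·2 = 0
  col t3: 3·0 + 2·2 + 2·0 + 1·0 + 1·-4 = 0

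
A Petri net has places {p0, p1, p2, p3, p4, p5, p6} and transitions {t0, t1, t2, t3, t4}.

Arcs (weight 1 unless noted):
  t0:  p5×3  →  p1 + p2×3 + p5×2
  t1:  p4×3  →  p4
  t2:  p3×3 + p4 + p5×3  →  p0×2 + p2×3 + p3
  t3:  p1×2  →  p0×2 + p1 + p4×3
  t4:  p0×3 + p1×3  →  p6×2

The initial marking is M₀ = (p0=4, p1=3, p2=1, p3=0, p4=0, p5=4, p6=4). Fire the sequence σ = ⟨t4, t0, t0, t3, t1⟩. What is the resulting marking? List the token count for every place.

(p0=3, p1=1, p2=7, p3=0, p4=1, p5=2, p6=6)

step 1: fire t4:  (p0=4, p1=3, p2=1, p3=0, p4=0, p5=4, p6=4) → (p0=1, p1=0, p2=1, p3=0, p4=0, p5=4, p6=6)
step 2: fire t0:  (p0=1, p1=0, p2=1, p3=0, p4=0, p5=4, p6=6) → (p0=1, p1=1, p2=4, p3=0, p4=0, p5=3, p6=6)
step 3: fire t0:  (p0=1, p1=1, p2=4, p3=0, p4=0, p5=3, p6=6) → (p0=1, p1=2, p2=7, p3=0, p4=0, p5=2, p6=6)
step 4: fire t3:  (p0=1, p1=2, p2=7, p3=0, p4=0, p5=2, p6=6) → (p0=3, p1=1, p2=7, p3=0, p4=3, p5=2, p6=6)
step 5: fire t1:  (p0=3, p1=1, p2=7, p3=0, p4=3, p5=2, p6=6) → (p0=3, p1=1, p2=7, p3=0, p4=1, p5=2, p6=6)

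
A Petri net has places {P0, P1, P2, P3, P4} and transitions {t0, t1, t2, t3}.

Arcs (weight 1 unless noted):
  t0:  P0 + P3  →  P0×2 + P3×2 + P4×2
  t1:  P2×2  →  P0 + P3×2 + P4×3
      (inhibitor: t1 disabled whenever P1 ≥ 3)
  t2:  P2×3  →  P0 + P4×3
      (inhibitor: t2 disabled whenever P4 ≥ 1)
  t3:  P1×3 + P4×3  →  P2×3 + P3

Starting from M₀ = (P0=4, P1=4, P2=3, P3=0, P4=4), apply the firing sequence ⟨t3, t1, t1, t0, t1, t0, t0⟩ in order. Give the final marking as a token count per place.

step 1: fire t3:  (P0=4, P1=4, P2=3, P3=0, P4=4) → (P0=4, P1=1, P2=6, P3=1, P4=1)
step 2: fire t1:  (P0=4, P1=1, P2=6, P3=1, P4=1) → (P0=5, P1=1, P2=4, P3=3, P4=4)
step 3: fire t1:  (P0=5, P1=1, P2=4, P3=3, P4=4) → (P0=6, P1=1, P2=2, P3=5, P4=7)
step 4: fire t0:  (P0=6, P1=1, P2=2, P3=5, P4=7) → (P0=7, P1=1, P2=2, P3=6, P4=9)
step 5: fire t1:  (P0=7, P1=1, P2=2, P3=6, P4=9) → (P0=8, P1=1, P2=0, P3=8, P4=12)
step 6: fire t0:  (P0=8, P1=1, P2=0, P3=8, P4=12) → (P0=9, P1=1, P2=0, P3=9, P4=14)
step 7: fire t0:  (P0=9, P1=1, P2=0, P3=9, P4=14) → (P0=10, P1=1, P2=0, P3=10, P4=16)

(P0=10, P1=1, P2=0, P3=10, P4=16)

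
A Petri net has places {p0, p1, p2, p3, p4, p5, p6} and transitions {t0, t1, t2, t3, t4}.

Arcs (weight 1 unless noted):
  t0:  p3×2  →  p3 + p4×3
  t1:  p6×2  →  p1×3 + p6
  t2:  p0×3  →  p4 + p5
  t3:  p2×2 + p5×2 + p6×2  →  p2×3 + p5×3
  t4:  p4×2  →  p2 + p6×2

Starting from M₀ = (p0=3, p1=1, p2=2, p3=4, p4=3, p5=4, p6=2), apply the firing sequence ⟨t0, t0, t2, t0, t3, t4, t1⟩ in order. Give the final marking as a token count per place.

(p0=0, p1=4, p2=4, p3=1, p4=11, p5=6, p6=1)

step 1: fire t0:  (p0=3, p1=1, p2=2, p3=4, p4=3, p5=4, p6=2) → (p0=3, p1=1, p2=2, p3=3, p4=6, p5=4, p6=2)
step 2: fire t0:  (p0=3, p1=1, p2=2, p3=3, p4=6, p5=4, p6=2) → (p0=3, p1=1, p2=2, p3=2, p4=9, p5=4, p6=2)
step 3: fire t2:  (p0=3, p1=1, p2=2, p3=2, p4=9, p5=4, p6=2) → (p0=0, p1=1, p2=2, p3=2, p4=10, p5=5, p6=2)
step 4: fire t0:  (p0=0, p1=1, p2=2, p3=2, p4=10, p5=5, p6=2) → (p0=0, p1=1, p2=2, p3=1, p4=13, p5=5, p6=2)
step 5: fire t3:  (p0=0, p1=1, p2=2, p3=1, p4=13, p5=5, p6=2) → (p0=0, p1=1, p2=3, p3=1, p4=13, p5=6, p6=0)
step 6: fire t4:  (p0=0, p1=1, p2=3, p3=1, p4=13, p5=6, p6=0) → (p0=0, p1=1, p2=4, p3=1, p4=11, p5=6, p6=2)
step 7: fire t1:  (p0=0, p1=1, p2=4, p3=1, p4=11, p5=6, p6=2) → (p0=0, p1=4, p2=4, p3=1, p4=11, p5=6, p6=1)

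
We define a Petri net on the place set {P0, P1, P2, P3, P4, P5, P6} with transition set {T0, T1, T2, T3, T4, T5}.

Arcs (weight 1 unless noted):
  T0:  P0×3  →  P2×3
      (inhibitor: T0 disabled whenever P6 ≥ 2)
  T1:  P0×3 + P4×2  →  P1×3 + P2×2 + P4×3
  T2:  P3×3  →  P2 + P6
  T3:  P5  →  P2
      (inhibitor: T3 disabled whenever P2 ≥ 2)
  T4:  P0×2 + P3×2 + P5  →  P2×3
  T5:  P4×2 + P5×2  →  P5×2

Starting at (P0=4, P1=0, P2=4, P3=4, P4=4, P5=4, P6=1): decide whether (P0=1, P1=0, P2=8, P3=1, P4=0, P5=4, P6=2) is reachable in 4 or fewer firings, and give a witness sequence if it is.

YES — reachable via ⟨T0, T2, T5, T5⟩ (4 firings)

step 1: fire T0:  (P0=4, P1=0, P2=4, P3=4, P4=4, P5=4, P6=1) → (P0=1, P1=0, P2=7, P3=4, P4=4, P5=4, P6=1)
step 2: fire T2:  (P0=1, P1=0, P2=7, P3=4, P4=4, P5=4, P6=1) → (P0=1, P1=0, P2=8, P3=1, P4=4, P5=4, P6=2)
step 3: fire T5:  (P0=1, P1=0, P2=8, P3=1, P4=4, P5=4, P6=2) → (P0=1, P1=0, P2=8, P3=1, P4=2, P5=4, P6=2)
step 4: fire T5:  (P0=1, P1=0, P2=8, P3=1, P4=2, P5=4, P6=2) → (P0=1, P1=0, P2=8, P3=1, P4=0, P5=4, P6=2)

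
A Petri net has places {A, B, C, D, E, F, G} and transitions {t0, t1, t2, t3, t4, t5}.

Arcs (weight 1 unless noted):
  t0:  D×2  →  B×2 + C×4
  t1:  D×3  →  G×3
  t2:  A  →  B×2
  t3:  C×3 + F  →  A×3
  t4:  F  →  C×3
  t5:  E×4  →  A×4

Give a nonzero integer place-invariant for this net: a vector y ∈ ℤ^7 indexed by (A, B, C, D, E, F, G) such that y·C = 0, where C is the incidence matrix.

Incidence matrix C (rows=places, cols=transitions):
       t0   t1   t2   t3   t4   t5
    A   0    0   -1    3    0    4
    B   2    0    2    0    0    0
    C   4    0    0   -3    3    0
    D  -2   -3    0    0    0    0
    E   0    0    0    0    0   -4
    F   0    0    0   -1   -1    0
    G   0    3    0    0    0    0

Candidate y = [2, 1, 1, 3, 2, 3, 3]; check y·C column-wise:
  col t0: 2·0 + 1·2 + 1·4 + 3·-2 + 2·0 + 3·0 + 3·0 = 0
  col t1: 2·0 + 1·0 + 1·0 + 3·-3 + 2·0 + 3·0 + 3·3 = 0
  col t2: 2·-1 + 1·2 + 1·0 + 3·0 + 2·0 + 3·0 + 3·0 = 0
  col t3: 2·3 + 1·0 + 1·-3 + 3·0 + 2·0 + 3·-1 + 3·0 = 0
  col t4: 2·0 + 1·0 + 1·3 + 3·0 + 2·0 + 3·-1 + 3·0 = 0
  col t5: 2·4 + 1·0 + 1·0 + 3·0 + 2·-4 + 3·0 + 3·0 = 0

y = (A:2, B:1, C:1, D:3, E:2, F:3, G:3)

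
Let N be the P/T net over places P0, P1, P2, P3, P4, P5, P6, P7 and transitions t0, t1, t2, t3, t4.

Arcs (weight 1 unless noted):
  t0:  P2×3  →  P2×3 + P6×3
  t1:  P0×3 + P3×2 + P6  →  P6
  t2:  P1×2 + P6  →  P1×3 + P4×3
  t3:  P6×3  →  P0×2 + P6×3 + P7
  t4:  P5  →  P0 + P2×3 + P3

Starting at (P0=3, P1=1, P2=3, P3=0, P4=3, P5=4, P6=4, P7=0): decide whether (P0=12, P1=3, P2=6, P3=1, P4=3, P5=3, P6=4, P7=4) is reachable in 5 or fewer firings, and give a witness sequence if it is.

NO — not reachable within 5 firings

depth 0: 1 marking
depth 1: 4 markings reached so far
depth 2: 10 markings reached so far
depth 3: 21 markings reached so far
depth 4: 39 markings reached so far
depth 5: 65 markings reached so far
target is not among the 65 markings reachable within 5 steps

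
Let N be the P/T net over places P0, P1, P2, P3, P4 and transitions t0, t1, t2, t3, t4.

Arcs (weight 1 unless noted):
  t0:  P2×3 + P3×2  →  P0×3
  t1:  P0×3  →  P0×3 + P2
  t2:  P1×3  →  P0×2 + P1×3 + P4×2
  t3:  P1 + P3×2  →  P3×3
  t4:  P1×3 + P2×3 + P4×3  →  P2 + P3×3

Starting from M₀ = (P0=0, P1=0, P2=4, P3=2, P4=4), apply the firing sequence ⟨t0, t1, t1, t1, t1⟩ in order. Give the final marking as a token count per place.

step 1: fire t0:  (P0=0, P1=0, P2=4, P3=2, P4=4) → (P0=3, P1=0, P2=1, P3=0, P4=4)
step 2: fire t1:  (P0=3, P1=0, P2=1, P3=0, P4=4) → (P0=3, P1=0, P2=2, P3=0, P4=4)
step 3: fire t1:  (P0=3, P1=0, P2=2, P3=0, P4=4) → (P0=3, P1=0, P2=3, P3=0, P4=4)
step 4: fire t1:  (P0=3, P1=0, P2=3, P3=0, P4=4) → (P0=3, P1=0, P2=4, P3=0, P4=4)
step 5: fire t1:  (P0=3, P1=0, P2=4, P3=0, P4=4) → (P0=3, P1=0, P2=5, P3=0, P4=4)

(P0=3, P1=0, P2=5, P3=0, P4=4)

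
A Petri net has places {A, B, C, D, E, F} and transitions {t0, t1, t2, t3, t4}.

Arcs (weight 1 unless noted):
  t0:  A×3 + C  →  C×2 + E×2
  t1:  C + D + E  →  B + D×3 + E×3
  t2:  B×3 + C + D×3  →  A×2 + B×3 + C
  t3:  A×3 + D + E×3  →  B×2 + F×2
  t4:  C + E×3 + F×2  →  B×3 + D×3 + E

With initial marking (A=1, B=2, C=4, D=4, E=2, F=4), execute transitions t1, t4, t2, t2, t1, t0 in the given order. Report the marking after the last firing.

(A=2, B=7, C=2, D=5, E=6, F=2)

step 1: fire t1:  (A=1, B=2, C=4, D=4, E=2, F=4) → (A=1, B=3, C=3, D=6, E=4, F=4)
step 2: fire t4:  (A=1, B=3, C=3, D=6, E=4, F=4) → (A=1, B=6, C=2, D=9, E=2, F=2)
step 3: fire t2:  (A=1, B=6, C=2, D=9, E=2, F=2) → (A=3, B=6, C=2, D=6, E=2, F=2)
step 4: fire t2:  (A=3, B=6, C=2, D=6, E=2, F=2) → (A=5, B=6, C=2, D=3, E=2, F=2)
step 5: fire t1:  (A=5, B=6, C=2, D=3, E=2, F=2) → (A=5, B=7, C=1, D=5, E=4, F=2)
step 6: fire t0:  (A=5, B=7, C=1, D=5, E=4, F=2) → (A=2, B=7, C=2, D=5, E=6, F=2)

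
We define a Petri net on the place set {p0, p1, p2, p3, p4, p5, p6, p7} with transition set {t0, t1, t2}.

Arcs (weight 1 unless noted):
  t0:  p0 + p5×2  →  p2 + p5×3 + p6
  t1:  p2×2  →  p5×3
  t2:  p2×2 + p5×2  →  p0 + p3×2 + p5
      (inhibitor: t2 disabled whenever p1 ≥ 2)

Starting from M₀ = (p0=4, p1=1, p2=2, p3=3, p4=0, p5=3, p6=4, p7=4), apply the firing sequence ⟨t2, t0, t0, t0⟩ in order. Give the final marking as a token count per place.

(p0=2, p1=1, p2=3, p3=5, p4=0, p5=5, p6=7, p7=4)

step 1: fire t2:  (p0=4, p1=1, p2=2, p3=3, p4=0, p5=3, p6=4, p7=4) → (p0=5, p1=1, p2=0, p3=5, p4=0, p5=2, p6=4, p7=4)
step 2: fire t0:  (p0=5, p1=1, p2=0, p3=5, p4=0, p5=2, p6=4, p7=4) → (p0=4, p1=1, p2=1, p3=5, p4=0, p5=3, p6=5, p7=4)
step 3: fire t0:  (p0=4, p1=1, p2=1, p3=5, p4=0, p5=3, p6=5, p7=4) → (p0=3, p1=1, p2=2, p3=5, p4=0, p5=4, p6=6, p7=4)
step 4: fire t0:  (p0=3, p1=1, p2=2, p3=5, p4=0, p5=4, p6=6, p7=4) → (p0=2, p1=1, p2=3, p3=5, p4=0, p5=5, p6=7, p7=4)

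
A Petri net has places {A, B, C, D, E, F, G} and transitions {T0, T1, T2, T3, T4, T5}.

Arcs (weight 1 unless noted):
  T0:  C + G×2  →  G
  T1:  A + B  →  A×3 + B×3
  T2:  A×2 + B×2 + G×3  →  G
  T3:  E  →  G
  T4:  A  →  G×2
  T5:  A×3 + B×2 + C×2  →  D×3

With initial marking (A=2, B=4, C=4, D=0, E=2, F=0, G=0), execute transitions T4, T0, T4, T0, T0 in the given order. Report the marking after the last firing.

step 1: fire T4:  (A=2, B=4, C=4, D=0, E=2, F=0, G=0) → (A=1, B=4, C=4, D=0, E=2, F=0, G=2)
step 2: fire T0:  (A=1, B=4, C=4, D=0, E=2, F=0, G=2) → (A=1, B=4, C=3, D=0, E=2, F=0, G=1)
step 3: fire T4:  (A=1, B=4, C=3, D=0, E=2, F=0, G=1) → (A=0, B=4, C=3, D=0, E=2, F=0, G=3)
step 4: fire T0:  (A=0, B=4, C=3, D=0, E=2, F=0, G=3) → (A=0, B=4, C=2, D=0, E=2, F=0, G=2)
step 5: fire T0:  (A=0, B=4, C=2, D=0, E=2, F=0, G=2) → (A=0, B=4, C=1, D=0, E=2, F=0, G=1)

(A=0, B=4, C=1, D=0, E=2, F=0, G=1)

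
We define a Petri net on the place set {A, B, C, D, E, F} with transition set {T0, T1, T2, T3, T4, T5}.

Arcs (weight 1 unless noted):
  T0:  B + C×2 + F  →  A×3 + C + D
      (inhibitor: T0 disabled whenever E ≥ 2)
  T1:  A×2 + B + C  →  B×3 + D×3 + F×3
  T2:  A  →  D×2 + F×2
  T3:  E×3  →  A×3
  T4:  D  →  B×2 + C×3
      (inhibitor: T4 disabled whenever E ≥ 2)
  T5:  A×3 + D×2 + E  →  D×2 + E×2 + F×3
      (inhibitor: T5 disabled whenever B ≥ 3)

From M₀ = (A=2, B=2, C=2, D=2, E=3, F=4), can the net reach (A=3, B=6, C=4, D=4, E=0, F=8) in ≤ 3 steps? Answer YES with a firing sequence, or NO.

depth 0: 1 marking
depth 1: 4 markings reached so far
depth 2: 9 markings reached so far
depth 3: 18 markings reached so far
target is not among the 18 markings reachable within 3 steps

NO — not reachable within 3 firings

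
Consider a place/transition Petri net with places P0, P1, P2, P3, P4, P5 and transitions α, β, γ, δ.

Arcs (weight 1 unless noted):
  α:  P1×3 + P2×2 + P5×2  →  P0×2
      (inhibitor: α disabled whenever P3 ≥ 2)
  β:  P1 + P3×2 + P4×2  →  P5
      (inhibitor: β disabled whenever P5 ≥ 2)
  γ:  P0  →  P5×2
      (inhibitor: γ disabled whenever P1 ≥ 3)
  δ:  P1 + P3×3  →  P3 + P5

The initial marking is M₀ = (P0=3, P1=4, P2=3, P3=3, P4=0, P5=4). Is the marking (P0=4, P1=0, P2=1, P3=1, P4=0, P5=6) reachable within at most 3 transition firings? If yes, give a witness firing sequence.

depth 0: 1 marking
depth 1: 2 markings reached so far
depth 2: 3 markings reached so far
depth 3: 4 markings reached so far
target is not among the 4 markings reachable within 3 steps

NO — not reachable within 3 firings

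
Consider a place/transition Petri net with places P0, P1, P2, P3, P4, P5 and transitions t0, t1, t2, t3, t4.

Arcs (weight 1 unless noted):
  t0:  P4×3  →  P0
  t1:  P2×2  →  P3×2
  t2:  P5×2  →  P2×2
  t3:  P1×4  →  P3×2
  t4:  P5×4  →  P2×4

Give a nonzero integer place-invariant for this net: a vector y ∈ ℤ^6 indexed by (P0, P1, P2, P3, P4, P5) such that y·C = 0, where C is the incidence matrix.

y = (P0:3, P1:0, P2:0, P3:0, P4:1, P5:0)

Incidence matrix C (rows=places, cols=transitions):
       t0   t1   t2   t3   t4
   P0   1    0    0    0    0
   P1   0    0    0   -4    0
   P2   0   -2    2    0    4
   P3   0    2    0    2    0
   P4  -3    0    0    0    0
   P5   0    0   -2    0   -4

Candidate y = [3, 0, 0, 0, 1, 0]; check y·C column-wise:
  col t0: 3·1 + 1·-3 = 0
  col t1: 3·0 + 0·-2 + 0·2 + 1·0 = 0
  col t2: 3·0 + 0·2 + 1·0 + 0·-2 = 0
  col t3: 3·0 + 0·-4 + 0·2 + 1·0 = 0
  col t4: 3·0 + 0·4 + 1·0 + 0·-4 = 0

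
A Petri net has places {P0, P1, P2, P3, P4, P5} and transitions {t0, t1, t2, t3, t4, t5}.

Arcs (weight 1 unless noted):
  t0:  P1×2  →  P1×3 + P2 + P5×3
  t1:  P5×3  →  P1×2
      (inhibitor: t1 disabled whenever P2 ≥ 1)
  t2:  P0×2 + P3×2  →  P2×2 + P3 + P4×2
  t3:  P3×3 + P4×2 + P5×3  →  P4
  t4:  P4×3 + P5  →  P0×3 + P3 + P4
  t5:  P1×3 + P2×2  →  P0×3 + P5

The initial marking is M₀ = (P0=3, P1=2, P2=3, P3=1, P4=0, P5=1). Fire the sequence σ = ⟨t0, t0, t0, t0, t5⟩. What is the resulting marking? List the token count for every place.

step 1: fire t0:  (P0=3, P1=2, P2=3, P3=1, P4=0, P5=1) → (P0=3, P1=3, P2=4, P3=1, P4=0, P5=4)
step 2: fire t0:  (P0=3, P1=3, P2=4, P3=1, P4=0, P5=4) → (P0=3, P1=4, P2=5, P3=1, P4=0, P5=7)
step 3: fire t0:  (P0=3, P1=4, P2=5, P3=1, P4=0, P5=7) → (P0=3, P1=5, P2=6, P3=1, P4=0, P5=10)
step 4: fire t0:  (P0=3, P1=5, P2=6, P3=1, P4=0, P5=10) → (P0=3, P1=6, P2=7, P3=1, P4=0, P5=13)
step 5: fire t5:  (P0=3, P1=6, P2=7, P3=1, P4=0, P5=13) → (P0=6, P1=3, P2=5, P3=1, P4=0, P5=14)

(P0=6, P1=3, P2=5, P3=1, P4=0, P5=14)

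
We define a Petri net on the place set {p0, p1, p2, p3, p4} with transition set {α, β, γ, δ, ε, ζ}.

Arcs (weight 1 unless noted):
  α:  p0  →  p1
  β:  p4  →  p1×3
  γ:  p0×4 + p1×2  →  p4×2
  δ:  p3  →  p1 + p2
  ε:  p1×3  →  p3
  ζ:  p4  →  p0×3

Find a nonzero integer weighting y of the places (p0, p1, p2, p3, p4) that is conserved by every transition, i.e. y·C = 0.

Incidence matrix C (rows=places, cols=transitions):
        α    β    γ    δ    ε    ζ
   p0  -1    0   -4    0    0    3
   p1   1    3   -2    1   -3    0
   p2   0    0    0    1    0    0
   p3   0    0    0   -1    1    0
   p4   0   -1    2    0    0   -1

Candidate y = [1, 1, 2, 3, 3]; check y·C column-wise:
  col α: 1·-1 + 1·1 + 2·0 + 3·0 + 3·0 = 0
  col β: 1·0 + 1·3 + 2·0 + 3·0 + 3·-1 = 0
  col γ: 1·-4 + 1·-2 + 2·0 + 3·0 + 3·2 = 0
  col δ: 1·0 + 1·1 + 2·1 + 3·-1 + 3·0 = 0
  col ε: 1·0 + 1·-3 + 2·0 + 3·1 + 3·0 = 0
  col ζ: 1·3 + 1·0 + 2·0 + 3·0 + 3·-1 = 0

y = (p0:1, p1:1, p2:2, p3:3, p4:3)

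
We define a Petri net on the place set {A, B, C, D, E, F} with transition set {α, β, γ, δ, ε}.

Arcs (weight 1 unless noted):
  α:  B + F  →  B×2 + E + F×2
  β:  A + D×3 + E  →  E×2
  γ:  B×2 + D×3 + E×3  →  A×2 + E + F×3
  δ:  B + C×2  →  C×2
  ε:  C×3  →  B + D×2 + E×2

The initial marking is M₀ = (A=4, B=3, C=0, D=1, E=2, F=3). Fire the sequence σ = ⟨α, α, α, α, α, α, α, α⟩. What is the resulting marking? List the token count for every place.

step 1: fire α:  (A=4, B=3, C=0, D=1, E=2, F=3) → (A=4, B=4, C=0, D=1, E=3, F=4)
step 2: fire α:  (A=4, B=4, C=0, D=1, E=3, F=4) → (A=4, B=5, C=0, D=1, E=4, F=5)
step 3: fire α:  (A=4, B=5, C=0, D=1, E=4, F=5) → (A=4, B=6, C=0, D=1, E=5, F=6)
step 4: fire α:  (A=4, B=6, C=0, D=1, E=5, F=6) → (A=4, B=7, C=0, D=1, E=6, F=7)
step 5: fire α:  (A=4, B=7, C=0, D=1, E=6, F=7) → (A=4, B=8, C=0, D=1, E=7, F=8)
step 6: fire α:  (A=4, B=8, C=0, D=1, E=7, F=8) → (A=4, B=9, C=0, D=1, E=8, F=9)
step 7: fire α:  (A=4, B=9, C=0, D=1, E=8, F=9) → (A=4, B=10, C=0, D=1, E=9, F=10)
step 8: fire α:  (A=4, B=10, C=0, D=1, E=9, F=10) → (A=4, B=11, C=0, D=1, E=10, F=11)

(A=4, B=11, C=0, D=1, E=10, F=11)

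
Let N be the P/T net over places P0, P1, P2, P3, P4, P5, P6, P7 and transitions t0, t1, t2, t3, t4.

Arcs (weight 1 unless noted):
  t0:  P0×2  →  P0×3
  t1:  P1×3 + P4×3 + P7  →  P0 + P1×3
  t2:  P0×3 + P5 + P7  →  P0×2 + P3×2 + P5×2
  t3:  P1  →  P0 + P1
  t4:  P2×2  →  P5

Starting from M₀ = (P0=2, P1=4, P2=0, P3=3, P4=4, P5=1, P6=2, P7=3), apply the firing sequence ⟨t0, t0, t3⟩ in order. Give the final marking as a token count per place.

step 1: fire t0:  (P0=2, P1=4, P2=0, P3=3, P4=4, P5=1, P6=2, P7=3) → (P0=3, P1=4, P2=0, P3=3, P4=4, P5=1, P6=2, P7=3)
step 2: fire t0:  (P0=3, P1=4, P2=0, P3=3, P4=4, P5=1, P6=2, P7=3) → (P0=4, P1=4, P2=0, P3=3, P4=4, P5=1, P6=2, P7=3)
step 3: fire t3:  (P0=4, P1=4, P2=0, P3=3, P4=4, P5=1, P6=2, P7=3) → (P0=5, P1=4, P2=0, P3=3, P4=4, P5=1, P6=2, P7=3)

(P0=5, P1=4, P2=0, P3=3, P4=4, P5=1, P6=2, P7=3)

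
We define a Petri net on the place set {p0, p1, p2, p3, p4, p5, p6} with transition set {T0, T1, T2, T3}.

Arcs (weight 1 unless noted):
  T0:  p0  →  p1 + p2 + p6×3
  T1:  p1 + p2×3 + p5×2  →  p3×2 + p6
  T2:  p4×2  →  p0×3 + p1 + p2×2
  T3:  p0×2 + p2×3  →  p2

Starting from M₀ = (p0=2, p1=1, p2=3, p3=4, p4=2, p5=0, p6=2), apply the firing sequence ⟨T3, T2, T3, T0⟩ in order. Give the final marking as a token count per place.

(p0=0, p1=3, p2=2, p3=4, p4=0, p5=0, p6=5)

step 1: fire T3:  (p0=2, p1=1, p2=3, p3=4, p4=2, p5=0, p6=2) → (p0=0, p1=1, p2=1, p3=4, p4=2, p5=0, p6=2)
step 2: fire T2:  (p0=0, p1=1, p2=1, p3=4, p4=2, p5=0, p6=2) → (p0=3, p1=2, p2=3, p3=4, p4=0, p5=0, p6=2)
step 3: fire T3:  (p0=3, p1=2, p2=3, p3=4, p4=0, p5=0, p6=2) → (p0=1, p1=2, p2=1, p3=4, p4=0, p5=0, p6=2)
step 4: fire T0:  (p0=1, p1=2, p2=1, p3=4, p4=0, p5=0, p6=2) → (p0=0, p1=3, p2=2, p3=4, p4=0, p5=0, p6=5)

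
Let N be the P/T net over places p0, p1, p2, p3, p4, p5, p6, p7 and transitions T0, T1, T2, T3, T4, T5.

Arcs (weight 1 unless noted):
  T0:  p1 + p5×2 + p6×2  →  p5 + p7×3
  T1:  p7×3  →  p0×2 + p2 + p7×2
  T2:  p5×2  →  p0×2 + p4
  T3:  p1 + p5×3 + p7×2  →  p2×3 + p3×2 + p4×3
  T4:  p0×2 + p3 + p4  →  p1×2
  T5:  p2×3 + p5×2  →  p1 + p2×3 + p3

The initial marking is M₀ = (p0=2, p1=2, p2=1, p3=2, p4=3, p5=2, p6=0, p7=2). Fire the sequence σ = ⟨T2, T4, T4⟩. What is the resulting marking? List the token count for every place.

(p0=0, p1=6, p2=1, p3=0, p4=2, p5=0, p6=0, p7=2)

step 1: fire T2:  (p0=2, p1=2, p2=1, p3=2, p4=3, p5=2, p6=0, p7=2) → (p0=4, p1=2, p2=1, p3=2, p4=4, p5=0, p6=0, p7=2)
step 2: fire T4:  (p0=4, p1=2, p2=1, p3=2, p4=4, p5=0, p6=0, p7=2) → (p0=2, p1=4, p2=1, p3=1, p4=3, p5=0, p6=0, p7=2)
step 3: fire T4:  (p0=2, p1=4, p2=1, p3=1, p4=3, p5=0, p6=0, p7=2) → (p0=0, p1=6, p2=1, p3=0, p4=2, p5=0, p6=0, p7=2)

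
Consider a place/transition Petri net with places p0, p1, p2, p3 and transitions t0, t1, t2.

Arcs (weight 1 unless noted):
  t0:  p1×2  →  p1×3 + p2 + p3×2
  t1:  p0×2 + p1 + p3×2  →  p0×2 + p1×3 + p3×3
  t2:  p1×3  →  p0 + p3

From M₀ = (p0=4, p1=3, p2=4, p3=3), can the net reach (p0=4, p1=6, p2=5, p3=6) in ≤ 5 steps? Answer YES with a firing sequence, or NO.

step 1: fire t0:  (p0=4, p1=3, p2=4, p3=3) → (p0=4, p1=4, p2=5, p3=5)
step 2: fire t1:  (p0=4, p1=4, p2=5, p3=5) → (p0=4, p1=6, p2=5, p3=6)

YES — reachable via ⟨t0, t1⟩ (2 firings)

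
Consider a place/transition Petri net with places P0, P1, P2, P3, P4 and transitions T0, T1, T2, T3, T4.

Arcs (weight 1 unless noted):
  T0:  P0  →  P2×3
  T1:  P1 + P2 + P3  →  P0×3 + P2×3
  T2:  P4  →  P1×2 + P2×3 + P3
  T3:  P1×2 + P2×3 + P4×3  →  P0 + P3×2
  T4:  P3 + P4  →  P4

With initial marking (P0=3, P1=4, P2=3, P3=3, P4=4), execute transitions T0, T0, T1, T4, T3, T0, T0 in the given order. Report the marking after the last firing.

step 1: fire T0:  (P0=3, P1=4, P2=3, P3=3, P4=4) → (P0=2, P1=4, P2=6, P3=3, P4=4)
step 2: fire T0:  (P0=2, P1=4, P2=6, P3=3, P4=4) → (P0=1, P1=4, P2=9, P3=3, P4=4)
step 3: fire T1:  (P0=1, P1=4, P2=9, P3=3, P4=4) → (P0=4, P1=3, P2=11, P3=2, P4=4)
step 4: fire T4:  (P0=4, P1=3, P2=11, P3=2, P4=4) → (P0=4, P1=3, P2=11, P3=1, P4=4)
step 5: fire T3:  (P0=4, P1=3, P2=11, P3=1, P4=4) → (P0=5, P1=1, P2=8, P3=3, P4=1)
step 6: fire T0:  (P0=5, P1=1, P2=8, P3=3, P4=1) → (P0=4, P1=1, P2=11, P3=3, P4=1)
step 7: fire T0:  (P0=4, P1=1, P2=11, P3=3, P4=1) → (P0=3, P1=1, P2=14, P3=3, P4=1)

(P0=3, P1=1, P2=14, P3=3, P4=1)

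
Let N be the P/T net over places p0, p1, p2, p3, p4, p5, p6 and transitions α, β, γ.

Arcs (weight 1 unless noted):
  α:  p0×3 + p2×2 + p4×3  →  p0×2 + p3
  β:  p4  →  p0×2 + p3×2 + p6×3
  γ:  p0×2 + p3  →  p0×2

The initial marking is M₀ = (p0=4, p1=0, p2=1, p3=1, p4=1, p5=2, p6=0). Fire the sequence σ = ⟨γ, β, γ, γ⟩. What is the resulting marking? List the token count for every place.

(p0=6, p1=0, p2=1, p3=0, p4=0, p5=2, p6=3)

step 1: fire γ:  (p0=4, p1=0, p2=1, p3=1, p4=1, p5=2, p6=0) → (p0=4, p1=0, p2=1, p3=0, p4=1, p5=2, p6=0)
step 2: fire β:  (p0=4, p1=0, p2=1, p3=0, p4=1, p5=2, p6=0) → (p0=6, p1=0, p2=1, p3=2, p4=0, p5=2, p6=3)
step 3: fire γ:  (p0=6, p1=0, p2=1, p3=2, p4=0, p5=2, p6=3) → (p0=6, p1=0, p2=1, p3=1, p4=0, p5=2, p6=3)
step 4: fire γ:  (p0=6, p1=0, p2=1, p3=1, p4=0, p5=2, p6=3) → (p0=6, p1=0, p2=1, p3=0, p4=0, p5=2, p6=3)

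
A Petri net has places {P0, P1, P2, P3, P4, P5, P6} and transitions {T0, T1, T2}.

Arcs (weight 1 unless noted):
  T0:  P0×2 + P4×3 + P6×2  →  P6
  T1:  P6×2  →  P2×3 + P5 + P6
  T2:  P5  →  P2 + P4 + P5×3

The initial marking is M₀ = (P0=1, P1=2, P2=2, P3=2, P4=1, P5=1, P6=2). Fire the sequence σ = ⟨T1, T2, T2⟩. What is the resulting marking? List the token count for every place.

step 1: fire T1:  (P0=1, P1=2, P2=2, P3=2, P4=1, P5=1, P6=2) → (P0=1, P1=2, P2=5, P3=2, P4=1, P5=2, P6=1)
step 2: fire T2:  (P0=1, P1=2, P2=5, P3=2, P4=1, P5=2, P6=1) → (P0=1, P1=2, P2=6, P3=2, P4=2, P5=4, P6=1)
step 3: fire T2:  (P0=1, P1=2, P2=6, P3=2, P4=2, P5=4, P6=1) → (P0=1, P1=2, P2=7, P3=2, P4=3, P5=6, P6=1)

(P0=1, P1=2, P2=7, P3=2, P4=3, P5=6, P6=1)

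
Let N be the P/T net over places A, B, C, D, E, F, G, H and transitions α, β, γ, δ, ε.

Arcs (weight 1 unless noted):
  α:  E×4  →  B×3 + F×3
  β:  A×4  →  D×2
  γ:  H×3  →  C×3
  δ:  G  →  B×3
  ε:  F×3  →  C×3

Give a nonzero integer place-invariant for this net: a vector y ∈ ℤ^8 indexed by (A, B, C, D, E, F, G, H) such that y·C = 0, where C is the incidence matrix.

y = (A:1, B:0, C:0, D:2, E:0, F:0, G:0, H:0)

Incidence matrix C (rows=places, cols=transitions):
        α    β    γ    δ    ε
    A   0   -4    0    0    0
    B   3    0    0    3    0
    C   0    0    3    0    3
    D   0    2    0    0    0
    E  -4    0    0    0    0
    F   3    0    0    0   -3
    G   0    0    0   -1    0
    H   0    0   -3    0    0

Candidate y = [1, 0, 0, 2, 0, 0, 0, 0]; check y·C column-wise:
  col α: 1·0 + 0·3 + 2·0 + 0·-4 + 0·3 = 0
  col β: 1·-4 + 2·2 = 0
  col γ: 1·0 + 0·3 + 2·0 + 0·-3 = 0
  col δ: 1·0 + 0·3 + 2·0 + 0·-1 = 0
  col ε: 1·0 + 0·3 + 2·0 + 0·-3 = 0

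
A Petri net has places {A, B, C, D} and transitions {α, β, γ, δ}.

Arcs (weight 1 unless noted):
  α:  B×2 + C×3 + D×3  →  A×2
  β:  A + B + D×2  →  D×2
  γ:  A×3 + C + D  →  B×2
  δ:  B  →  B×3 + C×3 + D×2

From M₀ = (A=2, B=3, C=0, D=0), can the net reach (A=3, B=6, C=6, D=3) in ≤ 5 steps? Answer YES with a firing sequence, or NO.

YES — reachable via ⟨δ, β, δ, α, δ⟩ (5 firings)

step 1: fire δ:  (A=2, B=3, C=0, D=0) → (A=2, B=5, C=3, D=2)
step 2: fire β:  (A=2, B=5, C=3, D=2) → (A=1, B=4, C=3, D=2)
step 3: fire δ:  (A=1, B=4, C=3, D=2) → (A=1, B=6, C=6, D=4)
step 4: fire α:  (A=1, B=6, C=6, D=4) → (A=3, B=4, C=3, D=1)
step 5: fire δ:  (A=3, B=4, C=3, D=1) → (A=3, B=6, C=6, D=3)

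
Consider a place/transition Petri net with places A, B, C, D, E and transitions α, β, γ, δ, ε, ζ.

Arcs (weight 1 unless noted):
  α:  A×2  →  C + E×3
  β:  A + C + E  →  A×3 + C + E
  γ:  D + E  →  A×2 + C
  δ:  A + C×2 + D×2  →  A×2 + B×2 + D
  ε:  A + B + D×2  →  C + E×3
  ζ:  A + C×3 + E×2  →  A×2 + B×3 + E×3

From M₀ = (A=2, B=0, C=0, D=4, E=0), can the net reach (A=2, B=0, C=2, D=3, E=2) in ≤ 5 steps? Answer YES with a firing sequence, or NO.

step 1: fire α:  (A=2, B=0, C=0, D=4, E=0) → (A=0, B=0, C=1, D=4, E=3)
step 2: fire γ:  (A=0, B=0, C=1, D=4, E=3) → (A=2, B=0, C=2, D=3, E=2)

YES — reachable via ⟨α, γ⟩ (2 firings)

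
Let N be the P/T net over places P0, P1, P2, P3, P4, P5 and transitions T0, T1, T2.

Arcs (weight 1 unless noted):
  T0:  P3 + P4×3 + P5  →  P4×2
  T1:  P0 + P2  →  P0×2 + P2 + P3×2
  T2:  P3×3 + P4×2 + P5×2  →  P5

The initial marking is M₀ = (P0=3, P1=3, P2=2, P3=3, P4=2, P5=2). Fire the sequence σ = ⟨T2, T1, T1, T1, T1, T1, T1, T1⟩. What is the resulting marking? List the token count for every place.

step 1: fire T2:  (P0=3, P1=3, P2=2, P3=3, P4=2, P5=2) → (P0=3, P1=3, P2=2, P3=0, P4=0, P5=1)
step 2: fire T1:  (P0=3, P1=3, P2=2, P3=0, P4=0, P5=1) → (P0=4, P1=3, P2=2, P3=2, P4=0, P5=1)
step 3: fire T1:  (P0=4, P1=3, P2=2, P3=2, P4=0, P5=1) → (P0=5, P1=3, P2=2, P3=4, P4=0, P5=1)
step 4: fire T1:  (P0=5, P1=3, P2=2, P3=4, P4=0, P5=1) → (P0=6, P1=3, P2=2, P3=6, P4=0, P5=1)
step 5: fire T1:  (P0=6, P1=3, P2=2, P3=6, P4=0, P5=1) → (P0=7, P1=3, P2=2, P3=8, P4=0, P5=1)
step 6: fire T1:  (P0=7, P1=3, P2=2, P3=8, P4=0, P5=1) → (P0=8, P1=3, P2=2, P3=10, P4=0, P5=1)
step 7: fire T1:  (P0=8, P1=3, P2=2, P3=10, P4=0, P5=1) → (P0=9, P1=3, P2=2, P3=12, P4=0, P5=1)
step 8: fire T1:  (P0=9, P1=3, P2=2, P3=12, P4=0, P5=1) → (P0=10, P1=3, P2=2, P3=14, P4=0, P5=1)

(P0=10, P1=3, P2=2, P3=14, P4=0, P5=1)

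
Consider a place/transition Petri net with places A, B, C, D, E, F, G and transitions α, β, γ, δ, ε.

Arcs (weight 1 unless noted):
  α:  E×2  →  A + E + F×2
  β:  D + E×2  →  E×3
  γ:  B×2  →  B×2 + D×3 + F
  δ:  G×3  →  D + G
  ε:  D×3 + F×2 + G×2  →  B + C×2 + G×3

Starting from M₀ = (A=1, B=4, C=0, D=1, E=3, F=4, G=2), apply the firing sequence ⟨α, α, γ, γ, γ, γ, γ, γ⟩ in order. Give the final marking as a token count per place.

step 1: fire α:  (A=1, B=4, C=0, D=1, E=3, F=4, G=2) → (A=2, B=4, C=0, D=1, E=2, F=6, G=2)
step 2: fire α:  (A=2, B=4, C=0, D=1, E=2, F=6, G=2) → (A=3, B=4, C=0, D=1, E=1, F=8, G=2)
step 3: fire γ:  (A=3, B=4, C=0, D=1, E=1, F=8, G=2) → (A=3, B=4, C=0, D=4, E=1, F=9, G=2)
step 4: fire γ:  (A=3, B=4, C=0, D=4, E=1, F=9, G=2) → (A=3, B=4, C=0, D=7, E=1, F=10, G=2)
step 5: fire γ:  (A=3, B=4, C=0, D=7, E=1, F=10, G=2) → (A=3, B=4, C=0, D=10, E=1, F=11, G=2)
step 6: fire γ:  (A=3, B=4, C=0, D=10, E=1, F=11, G=2) → (A=3, B=4, C=0, D=13, E=1, F=12, G=2)
step 7: fire γ:  (A=3, B=4, C=0, D=13, E=1, F=12, G=2) → (A=3, B=4, C=0, D=16, E=1, F=13, G=2)
step 8: fire γ:  (A=3, B=4, C=0, D=16, E=1, F=13, G=2) → (A=3, B=4, C=0, D=19, E=1, F=14, G=2)

(A=3, B=4, C=0, D=19, E=1, F=14, G=2)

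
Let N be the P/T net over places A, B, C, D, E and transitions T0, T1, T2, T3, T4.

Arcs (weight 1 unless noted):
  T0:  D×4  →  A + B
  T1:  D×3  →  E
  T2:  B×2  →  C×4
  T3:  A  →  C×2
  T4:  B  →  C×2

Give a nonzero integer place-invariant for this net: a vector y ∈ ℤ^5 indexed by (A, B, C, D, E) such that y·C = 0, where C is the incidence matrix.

Incidence matrix C (rows=places, cols=transitions):
       T0   T1   T2   T3   T4
    A   1    0    0   -1    0
    B   1    0   -2    0   -1
    C   0    0    4    2    2
    D  -4   -3    0    0    0
    E   0    1    0    0    0

Candidate y = [2, 2, 1, 1, 3]; check y·C column-wise:
  col T0: 2·1 + 2·1 + 1·0 + 1·-4 + 3·0 = 0
  col T1: 2·0 + 2·0 + 1·0 + 1·-3 + 3·1 = 0
  col T2: 2·0 + 2·-2 + 1·4 + 1·0 + 3·0 = 0
  col T3: 2·-1 + 2·0 + 1·2 + 1·0 + 3·0 = 0
  col T4: 2·0 + 2·-1 + 1·2 + 1·0 + 3·0 = 0

y = (A:2, B:2, C:1, D:1, E:3)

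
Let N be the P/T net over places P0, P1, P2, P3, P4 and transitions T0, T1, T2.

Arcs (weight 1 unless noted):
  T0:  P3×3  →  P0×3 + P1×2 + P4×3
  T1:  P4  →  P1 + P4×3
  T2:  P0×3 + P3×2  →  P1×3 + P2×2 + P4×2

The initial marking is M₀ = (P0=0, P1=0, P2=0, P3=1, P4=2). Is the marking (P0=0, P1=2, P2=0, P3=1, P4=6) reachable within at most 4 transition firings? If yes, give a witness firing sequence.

step 1: fire T1:  (P0=0, P1=0, P2=0, P3=1, P4=2) → (P0=0, P1=1, P2=0, P3=1, P4=4)
step 2: fire T1:  (P0=0, P1=1, P2=0, P3=1, P4=4) → (P0=0, P1=2, P2=0, P3=1, P4=6)

YES — reachable via ⟨T1, T1⟩ (2 firings)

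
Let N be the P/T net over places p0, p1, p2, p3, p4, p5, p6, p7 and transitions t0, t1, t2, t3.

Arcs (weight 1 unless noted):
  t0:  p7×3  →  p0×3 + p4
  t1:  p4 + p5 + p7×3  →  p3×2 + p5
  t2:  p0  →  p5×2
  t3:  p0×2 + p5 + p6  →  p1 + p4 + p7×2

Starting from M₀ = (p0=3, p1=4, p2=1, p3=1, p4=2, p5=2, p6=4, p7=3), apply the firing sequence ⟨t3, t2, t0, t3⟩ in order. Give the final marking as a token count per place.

step 1: fire t3:  (p0=3, p1=4, p2=1, p3=1, p4=2, p5=2, p6=4, p7=3) → (p0=1, p1=5, p2=1, p3=1, p4=3, p5=1, p6=3, p7=5)
step 2: fire t2:  (p0=1, p1=5, p2=1, p3=1, p4=3, p5=1, p6=3, p7=5) → (p0=0, p1=5, p2=1, p3=1, p4=3, p5=3, p6=3, p7=5)
step 3: fire t0:  (p0=0, p1=5, p2=1, p3=1, p4=3, p5=3, p6=3, p7=5) → (p0=3, p1=5, p2=1, p3=1, p4=4, p5=3, p6=3, p7=2)
step 4: fire t3:  (p0=3, p1=5, p2=1, p3=1, p4=4, p5=3, p6=3, p7=2) → (p0=1, p1=6, p2=1, p3=1, p4=5, p5=2, p6=2, p7=4)

(p0=1, p1=6, p2=1, p3=1, p4=5, p5=2, p6=2, p7=4)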